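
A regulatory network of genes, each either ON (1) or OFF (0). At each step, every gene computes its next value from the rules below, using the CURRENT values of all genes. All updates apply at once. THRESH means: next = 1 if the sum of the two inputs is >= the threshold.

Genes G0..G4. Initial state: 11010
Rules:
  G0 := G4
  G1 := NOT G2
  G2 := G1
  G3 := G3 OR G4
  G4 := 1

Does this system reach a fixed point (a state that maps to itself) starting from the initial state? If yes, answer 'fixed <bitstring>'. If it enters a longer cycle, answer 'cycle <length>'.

Step 0: 11010
Step 1: G0=G4=0 G1=NOT G2=NOT 0=1 G2=G1=1 G3=G3|G4=1|0=1 G4=1(const) -> 01111
Step 2: G0=G4=1 G1=NOT G2=NOT 1=0 G2=G1=1 G3=G3|G4=1|1=1 G4=1(const) -> 10111
Step 3: G0=G4=1 G1=NOT G2=NOT 1=0 G2=G1=0 G3=G3|G4=1|1=1 G4=1(const) -> 10011
Step 4: G0=G4=1 G1=NOT G2=NOT 0=1 G2=G1=0 G3=G3|G4=1|1=1 G4=1(const) -> 11011
Step 5: G0=G4=1 G1=NOT G2=NOT 0=1 G2=G1=1 G3=G3|G4=1|1=1 G4=1(const) -> 11111
Step 6: G0=G4=1 G1=NOT G2=NOT 1=0 G2=G1=1 G3=G3|G4=1|1=1 G4=1(const) -> 10111
Cycle of length 4 starting at step 2 -> no fixed point

Answer: cycle 4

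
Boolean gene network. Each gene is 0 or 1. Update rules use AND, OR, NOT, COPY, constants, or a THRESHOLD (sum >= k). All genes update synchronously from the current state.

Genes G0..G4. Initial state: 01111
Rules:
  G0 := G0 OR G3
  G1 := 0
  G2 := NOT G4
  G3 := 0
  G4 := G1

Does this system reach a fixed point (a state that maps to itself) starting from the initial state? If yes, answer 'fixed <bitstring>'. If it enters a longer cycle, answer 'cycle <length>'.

Answer: fixed 10100

Derivation:
Step 0: 01111
Step 1: G0=G0|G3=0|1=1 G1=0(const) G2=NOT G4=NOT 1=0 G3=0(const) G4=G1=1 -> 10001
Step 2: G0=G0|G3=1|0=1 G1=0(const) G2=NOT G4=NOT 1=0 G3=0(const) G4=G1=0 -> 10000
Step 3: G0=G0|G3=1|0=1 G1=0(const) G2=NOT G4=NOT 0=1 G3=0(const) G4=G1=0 -> 10100
Step 4: G0=G0|G3=1|0=1 G1=0(const) G2=NOT G4=NOT 0=1 G3=0(const) G4=G1=0 -> 10100
Fixed point reached at step 3: 10100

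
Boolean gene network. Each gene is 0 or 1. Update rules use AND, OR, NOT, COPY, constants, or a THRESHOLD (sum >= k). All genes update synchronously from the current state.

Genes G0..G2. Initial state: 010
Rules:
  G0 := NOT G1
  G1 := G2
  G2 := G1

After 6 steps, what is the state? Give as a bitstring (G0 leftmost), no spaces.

Step 1: G0=NOT G1=NOT 1=0 G1=G2=0 G2=G1=1 -> 001
Step 2: G0=NOT G1=NOT 0=1 G1=G2=1 G2=G1=0 -> 110
Step 3: G0=NOT G1=NOT 1=0 G1=G2=0 G2=G1=1 -> 001
Step 4: G0=NOT G1=NOT 0=1 G1=G2=1 G2=G1=0 -> 110
Step 5: G0=NOT G1=NOT 1=0 G1=G2=0 G2=G1=1 -> 001
Step 6: G0=NOT G1=NOT 0=1 G1=G2=1 G2=G1=0 -> 110

110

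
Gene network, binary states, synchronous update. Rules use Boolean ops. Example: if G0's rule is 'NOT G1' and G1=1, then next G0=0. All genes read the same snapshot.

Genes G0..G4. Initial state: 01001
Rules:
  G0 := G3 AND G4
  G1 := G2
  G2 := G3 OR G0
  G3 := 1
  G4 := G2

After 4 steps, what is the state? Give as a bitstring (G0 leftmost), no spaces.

Step 1: G0=G3&G4=0&1=0 G1=G2=0 G2=G3|G0=0|0=0 G3=1(const) G4=G2=0 -> 00010
Step 2: G0=G3&G4=1&0=0 G1=G2=0 G2=G3|G0=1|0=1 G3=1(const) G4=G2=0 -> 00110
Step 3: G0=G3&G4=1&0=0 G1=G2=1 G2=G3|G0=1|0=1 G3=1(const) G4=G2=1 -> 01111
Step 4: G0=G3&G4=1&1=1 G1=G2=1 G2=G3|G0=1|0=1 G3=1(const) G4=G2=1 -> 11111

11111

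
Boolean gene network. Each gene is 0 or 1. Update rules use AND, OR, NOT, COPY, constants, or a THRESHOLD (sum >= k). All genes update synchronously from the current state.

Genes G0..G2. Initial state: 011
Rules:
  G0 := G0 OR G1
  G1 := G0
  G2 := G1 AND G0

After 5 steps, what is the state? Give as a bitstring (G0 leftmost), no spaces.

Step 1: G0=G0|G1=0|1=1 G1=G0=0 G2=G1&G0=1&0=0 -> 100
Step 2: G0=G0|G1=1|0=1 G1=G0=1 G2=G1&G0=0&1=0 -> 110
Step 3: G0=G0|G1=1|1=1 G1=G0=1 G2=G1&G0=1&1=1 -> 111
Step 4: G0=G0|G1=1|1=1 G1=G0=1 G2=G1&G0=1&1=1 -> 111
Step 5: G0=G0|G1=1|1=1 G1=G0=1 G2=G1&G0=1&1=1 -> 111

111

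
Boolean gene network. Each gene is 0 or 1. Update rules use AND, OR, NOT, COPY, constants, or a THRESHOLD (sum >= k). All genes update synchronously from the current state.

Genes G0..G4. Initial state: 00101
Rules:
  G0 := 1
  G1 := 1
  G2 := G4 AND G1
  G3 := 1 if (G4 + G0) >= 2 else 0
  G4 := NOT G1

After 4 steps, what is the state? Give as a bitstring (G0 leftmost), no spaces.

Step 1: G0=1(const) G1=1(const) G2=G4&G1=1&0=0 G3=(1+0>=2)=0 G4=NOT G1=NOT 0=1 -> 11001
Step 2: G0=1(const) G1=1(const) G2=G4&G1=1&1=1 G3=(1+1>=2)=1 G4=NOT G1=NOT 1=0 -> 11110
Step 3: G0=1(const) G1=1(const) G2=G4&G1=0&1=0 G3=(0+1>=2)=0 G4=NOT G1=NOT 1=0 -> 11000
Step 4: G0=1(const) G1=1(const) G2=G4&G1=0&1=0 G3=(0+1>=2)=0 G4=NOT G1=NOT 1=0 -> 11000

11000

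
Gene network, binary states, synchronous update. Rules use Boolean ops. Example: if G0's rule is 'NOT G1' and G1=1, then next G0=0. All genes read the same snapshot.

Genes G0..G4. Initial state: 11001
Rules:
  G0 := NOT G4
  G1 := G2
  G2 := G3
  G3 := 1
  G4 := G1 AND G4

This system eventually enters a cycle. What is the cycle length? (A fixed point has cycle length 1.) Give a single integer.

Answer: 1

Derivation:
Step 0: 11001
Step 1: G0=NOT G4=NOT 1=0 G1=G2=0 G2=G3=0 G3=1(const) G4=G1&G4=1&1=1 -> 00011
Step 2: G0=NOT G4=NOT 1=0 G1=G2=0 G2=G3=1 G3=1(const) G4=G1&G4=0&1=0 -> 00110
Step 3: G0=NOT G4=NOT 0=1 G1=G2=1 G2=G3=1 G3=1(const) G4=G1&G4=0&0=0 -> 11110
Step 4: G0=NOT G4=NOT 0=1 G1=G2=1 G2=G3=1 G3=1(const) G4=G1&G4=1&0=0 -> 11110
State from step 4 equals state from step 3 -> cycle length 1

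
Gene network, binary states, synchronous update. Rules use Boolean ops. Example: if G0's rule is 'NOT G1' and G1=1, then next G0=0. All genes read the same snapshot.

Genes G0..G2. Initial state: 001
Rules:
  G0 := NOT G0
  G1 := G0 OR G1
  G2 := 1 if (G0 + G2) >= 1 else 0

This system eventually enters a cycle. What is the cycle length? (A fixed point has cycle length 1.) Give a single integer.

Answer: 2

Derivation:
Step 0: 001
Step 1: G0=NOT G0=NOT 0=1 G1=G0|G1=0|0=0 G2=(0+1>=1)=1 -> 101
Step 2: G0=NOT G0=NOT 1=0 G1=G0|G1=1|0=1 G2=(1+1>=1)=1 -> 011
Step 3: G0=NOT G0=NOT 0=1 G1=G0|G1=0|1=1 G2=(0+1>=1)=1 -> 111
Step 4: G0=NOT G0=NOT 1=0 G1=G0|G1=1|1=1 G2=(1+1>=1)=1 -> 011
State from step 4 equals state from step 2 -> cycle length 2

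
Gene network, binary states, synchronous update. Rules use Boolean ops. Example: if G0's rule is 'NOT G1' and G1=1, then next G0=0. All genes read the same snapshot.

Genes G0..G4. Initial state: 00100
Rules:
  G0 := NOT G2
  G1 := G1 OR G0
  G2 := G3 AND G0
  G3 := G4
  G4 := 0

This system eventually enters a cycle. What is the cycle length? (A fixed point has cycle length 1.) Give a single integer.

Step 0: 00100
Step 1: G0=NOT G2=NOT 1=0 G1=G1|G0=0|0=0 G2=G3&G0=0&0=0 G3=G4=0 G4=0(const) -> 00000
Step 2: G0=NOT G2=NOT 0=1 G1=G1|G0=0|0=0 G2=G3&G0=0&0=0 G3=G4=0 G4=0(const) -> 10000
Step 3: G0=NOT G2=NOT 0=1 G1=G1|G0=0|1=1 G2=G3&G0=0&1=0 G3=G4=0 G4=0(const) -> 11000
Step 4: G0=NOT G2=NOT 0=1 G1=G1|G0=1|1=1 G2=G3&G0=0&1=0 G3=G4=0 G4=0(const) -> 11000
State from step 4 equals state from step 3 -> cycle length 1

Answer: 1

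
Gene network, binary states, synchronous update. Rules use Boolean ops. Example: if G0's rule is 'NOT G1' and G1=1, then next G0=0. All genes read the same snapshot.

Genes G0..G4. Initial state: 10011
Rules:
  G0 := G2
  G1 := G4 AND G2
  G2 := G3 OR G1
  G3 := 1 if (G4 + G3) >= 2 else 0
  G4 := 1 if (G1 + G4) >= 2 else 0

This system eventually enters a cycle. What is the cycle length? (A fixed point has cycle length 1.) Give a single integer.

Step 0: 10011
Step 1: G0=G2=0 G1=G4&G2=1&0=0 G2=G3|G1=1|0=1 G3=(1+1>=2)=1 G4=(0+1>=2)=0 -> 00110
Step 2: G0=G2=1 G1=G4&G2=0&1=0 G2=G3|G1=1|0=1 G3=(0+1>=2)=0 G4=(0+0>=2)=0 -> 10100
Step 3: G0=G2=1 G1=G4&G2=0&1=0 G2=G3|G1=0|0=0 G3=(0+0>=2)=0 G4=(0+0>=2)=0 -> 10000
Step 4: G0=G2=0 G1=G4&G2=0&0=0 G2=G3|G1=0|0=0 G3=(0+0>=2)=0 G4=(0+0>=2)=0 -> 00000
Step 5: G0=G2=0 G1=G4&G2=0&0=0 G2=G3|G1=0|0=0 G3=(0+0>=2)=0 G4=(0+0>=2)=0 -> 00000
State from step 5 equals state from step 4 -> cycle length 1

Answer: 1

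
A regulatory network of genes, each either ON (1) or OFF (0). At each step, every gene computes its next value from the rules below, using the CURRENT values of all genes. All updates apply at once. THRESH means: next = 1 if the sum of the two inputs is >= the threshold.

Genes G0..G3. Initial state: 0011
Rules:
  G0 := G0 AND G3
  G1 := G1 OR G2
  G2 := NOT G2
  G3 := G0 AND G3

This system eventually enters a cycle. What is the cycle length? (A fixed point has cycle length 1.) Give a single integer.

Answer: 2

Derivation:
Step 0: 0011
Step 1: G0=G0&G3=0&1=0 G1=G1|G2=0|1=1 G2=NOT G2=NOT 1=0 G3=G0&G3=0&1=0 -> 0100
Step 2: G0=G0&G3=0&0=0 G1=G1|G2=1|0=1 G2=NOT G2=NOT 0=1 G3=G0&G3=0&0=0 -> 0110
Step 3: G0=G0&G3=0&0=0 G1=G1|G2=1|1=1 G2=NOT G2=NOT 1=0 G3=G0&G3=0&0=0 -> 0100
State from step 3 equals state from step 1 -> cycle length 2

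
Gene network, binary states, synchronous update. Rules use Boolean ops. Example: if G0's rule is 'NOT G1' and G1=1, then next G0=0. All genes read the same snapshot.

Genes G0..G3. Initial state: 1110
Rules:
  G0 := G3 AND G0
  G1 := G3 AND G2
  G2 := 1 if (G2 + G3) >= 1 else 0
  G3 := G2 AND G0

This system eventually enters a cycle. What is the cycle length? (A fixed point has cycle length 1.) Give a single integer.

Step 0: 1110
Step 1: G0=G3&G0=0&1=0 G1=G3&G2=0&1=0 G2=(1+0>=1)=1 G3=G2&G0=1&1=1 -> 0011
Step 2: G0=G3&G0=1&0=0 G1=G3&G2=1&1=1 G2=(1+1>=1)=1 G3=G2&G0=1&0=0 -> 0110
Step 3: G0=G3&G0=0&0=0 G1=G3&G2=0&1=0 G2=(1+0>=1)=1 G3=G2&G0=1&0=0 -> 0010
Step 4: G0=G3&G0=0&0=0 G1=G3&G2=0&1=0 G2=(1+0>=1)=1 G3=G2&G0=1&0=0 -> 0010
State from step 4 equals state from step 3 -> cycle length 1

Answer: 1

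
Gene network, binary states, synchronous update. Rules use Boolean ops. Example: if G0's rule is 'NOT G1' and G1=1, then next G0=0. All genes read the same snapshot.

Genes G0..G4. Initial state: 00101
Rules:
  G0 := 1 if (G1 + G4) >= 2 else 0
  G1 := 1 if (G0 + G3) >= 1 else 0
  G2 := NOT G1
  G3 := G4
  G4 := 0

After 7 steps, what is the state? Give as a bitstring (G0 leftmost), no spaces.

Step 1: G0=(0+1>=2)=0 G1=(0+0>=1)=0 G2=NOT G1=NOT 0=1 G3=G4=1 G4=0(const) -> 00110
Step 2: G0=(0+0>=2)=0 G1=(0+1>=1)=1 G2=NOT G1=NOT 0=1 G3=G4=0 G4=0(const) -> 01100
Step 3: G0=(1+0>=2)=0 G1=(0+0>=1)=0 G2=NOT G1=NOT 1=0 G3=G4=0 G4=0(const) -> 00000
Step 4: G0=(0+0>=2)=0 G1=(0+0>=1)=0 G2=NOT G1=NOT 0=1 G3=G4=0 G4=0(const) -> 00100
Step 5: G0=(0+0>=2)=0 G1=(0+0>=1)=0 G2=NOT G1=NOT 0=1 G3=G4=0 G4=0(const) -> 00100
Step 6: G0=(0+0>=2)=0 G1=(0+0>=1)=0 G2=NOT G1=NOT 0=1 G3=G4=0 G4=0(const) -> 00100
Step 7: G0=(0+0>=2)=0 G1=(0+0>=1)=0 G2=NOT G1=NOT 0=1 G3=G4=0 G4=0(const) -> 00100

00100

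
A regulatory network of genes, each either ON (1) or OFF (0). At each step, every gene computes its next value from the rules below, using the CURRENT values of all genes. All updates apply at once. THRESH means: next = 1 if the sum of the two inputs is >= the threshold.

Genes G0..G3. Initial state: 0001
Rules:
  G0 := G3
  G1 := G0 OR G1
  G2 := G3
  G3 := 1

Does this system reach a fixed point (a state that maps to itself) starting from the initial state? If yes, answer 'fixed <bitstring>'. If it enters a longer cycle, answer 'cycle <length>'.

Answer: fixed 1111

Derivation:
Step 0: 0001
Step 1: G0=G3=1 G1=G0|G1=0|0=0 G2=G3=1 G3=1(const) -> 1011
Step 2: G0=G3=1 G1=G0|G1=1|0=1 G2=G3=1 G3=1(const) -> 1111
Step 3: G0=G3=1 G1=G0|G1=1|1=1 G2=G3=1 G3=1(const) -> 1111
Fixed point reached at step 2: 1111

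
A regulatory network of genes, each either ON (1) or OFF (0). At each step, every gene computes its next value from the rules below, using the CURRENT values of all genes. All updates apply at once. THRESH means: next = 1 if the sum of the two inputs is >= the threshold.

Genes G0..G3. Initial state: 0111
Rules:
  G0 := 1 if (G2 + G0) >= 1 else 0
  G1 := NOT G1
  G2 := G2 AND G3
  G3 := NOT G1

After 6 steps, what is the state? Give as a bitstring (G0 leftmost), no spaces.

Step 1: G0=(1+0>=1)=1 G1=NOT G1=NOT 1=0 G2=G2&G3=1&1=1 G3=NOT G1=NOT 1=0 -> 1010
Step 2: G0=(1+1>=1)=1 G1=NOT G1=NOT 0=1 G2=G2&G3=1&0=0 G3=NOT G1=NOT 0=1 -> 1101
Step 3: G0=(0+1>=1)=1 G1=NOT G1=NOT 1=0 G2=G2&G3=0&1=0 G3=NOT G1=NOT 1=0 -> 1000
Step 4: G0=(0+1>=1)=1 G1=NOT G1=NOT 0=1 G2=G2&G3=0&0=0 G3=NOT G1=NOT 0=1 -> 1101
Step 5: G0=(0+1>=1)=1 G1=NOT G1=NOT 1=0 G2=G2&G3=0&1=0 G3=NOT G1=NOT 1=0 -> 1000
Step 6: G0=(0+1>=1)=1 G1=NOT G1=NOT 0=1 G2=G2&G3=0&0=0 G3=NOT G1=NOT 0=1 -> 1101

1101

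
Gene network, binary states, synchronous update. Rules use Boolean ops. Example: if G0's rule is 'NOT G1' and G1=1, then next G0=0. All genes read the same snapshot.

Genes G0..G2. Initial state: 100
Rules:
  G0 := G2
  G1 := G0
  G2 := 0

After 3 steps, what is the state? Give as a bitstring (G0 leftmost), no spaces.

Step 1: G0=G2=0 G1=G0=1 G2=0(const) -> 010
Step 2: G0=G2=0 G1=G0=0 G2=0(const) -> 000
Step 3: G0=G2=0 G1=G0=0 G2=0(const) -> 000

000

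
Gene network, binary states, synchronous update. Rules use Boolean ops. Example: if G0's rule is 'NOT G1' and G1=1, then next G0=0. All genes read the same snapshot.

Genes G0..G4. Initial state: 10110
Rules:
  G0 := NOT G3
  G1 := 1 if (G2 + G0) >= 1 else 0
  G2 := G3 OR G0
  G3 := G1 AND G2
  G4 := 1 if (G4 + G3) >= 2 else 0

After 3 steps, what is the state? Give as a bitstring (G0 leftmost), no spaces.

Step 1: G0=NOT G3=NOT 1=0 G1=(1+1>=1)=1 G2=G3|G0=1|1=1 G3=G1&G2=0&1=0 G4=(0+1>=2)=0 -> 01100
Step 2: G0=NOT G3=NOT 0=1 G1=(1+0>=1)=1 G2=G3|G0=0|0=0 G3=G1&G2=1&1=1 G4=(0+0>=2)=0 -> 11010
Step 3: G0=NOT G3=NOT 1=0 G1=(0+1>=1)=1 G2=G3|G0=1|1=1 G3=G1&G2=1&0=0 G4=(0+1>=2)=0 -> 01100

01100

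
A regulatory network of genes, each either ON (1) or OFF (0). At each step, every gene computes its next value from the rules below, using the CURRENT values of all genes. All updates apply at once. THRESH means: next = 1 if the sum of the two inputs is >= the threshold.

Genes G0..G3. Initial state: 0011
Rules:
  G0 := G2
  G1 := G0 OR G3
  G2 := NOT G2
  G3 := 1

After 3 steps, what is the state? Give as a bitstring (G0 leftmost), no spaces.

Step 1: G0=G2=1 G1=G0|G3=0|1=1 G2=NOT G2=NOT 1=0 G3=1(const) -> 1101
Step 2: G0=G2=0 G1=G0|G3=1|1=1 G2=NOT G2=NOT 0=1 G3=1(const) -> 0111
Step 3: G0=G2=1 G1=G0|G3=0|1=1 G2=NOT G2=NOT 1=0 G3=1(const) -> 1101

1101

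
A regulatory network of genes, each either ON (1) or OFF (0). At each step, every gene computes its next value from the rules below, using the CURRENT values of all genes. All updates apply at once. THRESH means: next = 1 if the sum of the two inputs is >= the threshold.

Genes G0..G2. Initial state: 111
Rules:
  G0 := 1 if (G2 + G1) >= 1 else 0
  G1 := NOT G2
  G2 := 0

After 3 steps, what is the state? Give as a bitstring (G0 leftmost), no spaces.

Step 1: G0=(1+1>=1)=1 G1=NOT G2=NOT 1=0 G2=0(const) -> 100
Step 2: G0=(0+0>=1)=0 G1=NOT G2=NOT 0=1 G2=0(const) -> 010
Step 3: G0=(0+1>=1)=1 G1=NOT G2=NOT 0=1 G2=0(const) -> 110

110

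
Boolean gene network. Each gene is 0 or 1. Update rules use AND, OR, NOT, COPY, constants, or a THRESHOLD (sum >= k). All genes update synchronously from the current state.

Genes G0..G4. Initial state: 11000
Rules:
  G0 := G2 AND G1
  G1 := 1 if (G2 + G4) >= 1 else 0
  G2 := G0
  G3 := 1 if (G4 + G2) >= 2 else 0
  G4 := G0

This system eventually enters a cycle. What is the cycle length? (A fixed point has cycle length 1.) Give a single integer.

Step 0: 11000
Step 1: G0=G2&G1=0&1=0 G1=(0+0>=1)=0 G2=G0=1 G3=(0+0>=2)=0 G4=G0=1 -> 00101
Step 2: G0=G2&G1=1&0=0 G1=(1+1>=1)=1 G2=G0=0 G3=(1+1>=2)=1 G4=G0=0 -> 01010
Step 3: G0=G2&G1=0&1=0 G1=(0+0>=1)=0 G2=G0=0 G3=(0+0>=2)=0 G4=G0=0 -> 00000
Step 4: G0=G2&G1=0&0=0 G1=(0+0>=1)=0 G2=G0=0 G3=(0+0>=2)=0 G4=G0=0 -> 00000
State from step 4 equals state from step 3 -> cycle length 1

Answer: 1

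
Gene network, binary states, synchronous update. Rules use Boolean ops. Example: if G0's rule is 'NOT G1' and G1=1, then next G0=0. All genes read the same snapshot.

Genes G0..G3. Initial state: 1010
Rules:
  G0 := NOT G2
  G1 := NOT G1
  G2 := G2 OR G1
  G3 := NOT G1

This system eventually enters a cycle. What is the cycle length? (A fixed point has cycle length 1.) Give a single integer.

Step 0: 1010
Step 1: G0=NOT G2=NOT 1=0 G1=NOT G1=NOT 0=1 G2=G2|G1=1|0=1 G3=NOT G1=NOT 0=1 -> 0111
Step 2: G0=NOT G2=NOT 1=0 G1=NOT G1=NOT 1=0 G2=G2|G1=1|1=1 G3=NOT G1=NOT 1=0 -> 0010
Step 3: G0=NOT G2=NOT 1=0 G1=NOT G1=NOT 0=1 G2=G2|G1=1|0=1 G3=NOT G1=NOT 0=1 -> 0111
State from step 3 equals state from step 1 -> cycle length 2

Answer: 2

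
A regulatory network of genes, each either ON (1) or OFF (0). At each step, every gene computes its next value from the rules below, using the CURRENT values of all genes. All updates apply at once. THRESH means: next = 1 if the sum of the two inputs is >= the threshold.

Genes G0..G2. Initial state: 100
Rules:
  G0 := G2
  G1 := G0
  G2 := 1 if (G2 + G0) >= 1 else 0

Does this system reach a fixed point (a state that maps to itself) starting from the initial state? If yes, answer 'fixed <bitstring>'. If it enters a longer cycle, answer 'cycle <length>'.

Step 0: 100
Step 1: G0=G2=0 G1=G0=1 G2=(0+1>=1)=1 -> 011
Step 2: G0=G2=1 G1=G0=0 G2=(1+0>=1)=1 -> 101
Step 3: G0=G2=1 G1=G0=1 G2=(1+1>=1)=1 -> 111
Step 4: G0=G2=1 G1=G0=1 G2=(1+1>=1)=1 -> 111
Fixed point reached at step 3: 111

Answer: fixed 111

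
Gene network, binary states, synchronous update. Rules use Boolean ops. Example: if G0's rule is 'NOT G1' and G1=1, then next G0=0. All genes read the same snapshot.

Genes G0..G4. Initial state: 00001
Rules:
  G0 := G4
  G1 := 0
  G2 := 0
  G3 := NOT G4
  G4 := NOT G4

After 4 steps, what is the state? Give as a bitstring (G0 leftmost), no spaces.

Step 1: G0=G4=1 G1=0(const) G2=0(const) G3=NOT G4=NOT 1=0 G4=NOT G4=NOT 1=0 -> 10000
Step 2: G0=G4=0 G1=0(const) G2=0(const) G3=NOT G4=NOT 0=1 G4=NOT G4=NOT 0=1 -> 00011
Step 3: G0=G4=1 G1=0(const) G2=0(const) G3=NOT G4=NOT 1=0 G4=NOT G4=NOT 1=0 -> 10000
Step 4: G0=G4=0 G1=0(const) G2=0(const) G3=NOT G4=NOT 0=1 G4=NOT G4=NOT 0=1 -> 00011

00011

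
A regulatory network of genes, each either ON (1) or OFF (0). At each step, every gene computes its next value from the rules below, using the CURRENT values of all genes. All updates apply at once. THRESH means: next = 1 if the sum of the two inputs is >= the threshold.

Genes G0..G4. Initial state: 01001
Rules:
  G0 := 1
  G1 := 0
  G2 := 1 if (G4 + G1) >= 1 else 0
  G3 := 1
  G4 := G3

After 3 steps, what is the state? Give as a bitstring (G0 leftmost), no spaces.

Step 1: G0=1(const) G1=0(const) G2=(1+1>=1)=1 G3=1(const) G4=G3=0 -> 10110
Step 2: G0=1(const) G1=0(const) G2=(0+0>=1)=0 G3=1(const) G4=G3=1 -> 10011
Step 3: G0=1(const) G1=0(const) G2=(1+0>=1)=1 G3=1(const) G4=G3=1 -> 10111

10111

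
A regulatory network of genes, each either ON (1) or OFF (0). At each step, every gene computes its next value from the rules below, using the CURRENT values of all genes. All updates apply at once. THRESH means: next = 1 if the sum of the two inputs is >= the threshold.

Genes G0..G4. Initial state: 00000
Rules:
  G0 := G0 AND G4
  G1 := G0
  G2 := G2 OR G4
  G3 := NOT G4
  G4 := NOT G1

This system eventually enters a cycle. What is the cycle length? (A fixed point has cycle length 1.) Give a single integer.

Answer: 1

Derivation:
Step 0: 00000
Step 1: G0=G0&G4=0&0=0 G1=G0=0 G2=G2|G4=0|0=0 G3=NOT G4=NOT 0=1 G4=NOT G1=NOT 0=1 -> 00011
Step 2: G0=G0&G4=0&1=0 G1=G0=0 G2=G2|G4=0|1=1 G3=NOT G4=NOT 1=0 G4=NOT G1=NOT 0=1 -> 00101
Step 3: G0=G0&G4=0&1=0 G1=G0=0 G2=G2|G4=1|1=1 G3=NOT G4=NOT 1=0 G4=NOT G1=NOT 0=1 -> 00101
State from step 3 equals state from step 2 -> cycle length 1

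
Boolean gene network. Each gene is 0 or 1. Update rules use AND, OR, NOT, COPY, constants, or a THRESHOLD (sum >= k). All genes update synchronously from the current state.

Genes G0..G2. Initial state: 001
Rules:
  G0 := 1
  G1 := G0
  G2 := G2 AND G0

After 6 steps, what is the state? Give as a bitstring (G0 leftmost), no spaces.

Step 1: G0=1(const) G1=G0=0 G2=G2&G0=1&0=0 -> 100
Step 2: G0=1(const) G1=G0=1 G2=G2&G0=0&1=0 -> 110
Step 3: G0=1(const) G1=G0=1 G2=G2&G0=0&1=0 -> 110
Step 4: G0=1(const) G1=G0=1 G2=G2&G0=0&1=0 -> 110
Step 5: G0=1(const) G1=G0=1 G2=G2&G0=0&1=0 -> 110
Step 6: G0=1(const) G1=G0=1 G2=G2&G0=0&1=0 -> 110

110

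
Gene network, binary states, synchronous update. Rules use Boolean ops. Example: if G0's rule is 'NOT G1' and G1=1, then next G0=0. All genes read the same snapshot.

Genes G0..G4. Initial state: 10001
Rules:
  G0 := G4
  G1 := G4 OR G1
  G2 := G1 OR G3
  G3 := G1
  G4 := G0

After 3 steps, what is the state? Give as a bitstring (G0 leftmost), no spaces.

Step 1: G0=G4=1 G1=G4|G1=1|0=1 G2=G1|G3=0|0=0 G3=G1=0 G4=G0=1 -> 11001
Step 2: G0=G4=1 G1=G4|G1=1|1=1 G2=G1|G3=1|0=1 G3=G1=1 G4=G0=1 -> 11111
Step 3: G0=G4=1 G1=G4|G1=1|1=1 G2=G1|G3=1|1=1 G3=G1=1 G4=G0=1 -> 11111

11111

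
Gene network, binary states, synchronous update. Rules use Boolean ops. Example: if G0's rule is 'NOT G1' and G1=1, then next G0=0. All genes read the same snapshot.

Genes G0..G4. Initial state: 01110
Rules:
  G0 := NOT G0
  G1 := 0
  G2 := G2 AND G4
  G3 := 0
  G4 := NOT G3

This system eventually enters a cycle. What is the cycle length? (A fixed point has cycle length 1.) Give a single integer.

Step 0: 01110
Step 1: G0=NOT G0=NOT 0=1 G1=0(const) G2=G2&G4=1&0=0 G3=0(const) G4=NOT G3=NOT 1=0 -> 10000
Step 2: G0=NOT G0=NOT 1=0 G1=0(const) G2=G2&G4=0&0=0 G3=0(const) G4=NOT G3=NOT 0=1 -> 00001
Step 3: G0=NOT G0=NOT 0=1 G1=0(const) G2=G2&G4=0&1=0 G3=0(const) G4=NOT G3=NOT 0=1 -> 10001
Step 4: G0=NOT G0=NOT 1=0 G1=0(const) G2=G2&G4=0&1=0 G3=0(const) G4=NOT G3=NOT 0=1 -> 00001
State from step 4 equals state from step 2 -> cycle length 2

Answer: 2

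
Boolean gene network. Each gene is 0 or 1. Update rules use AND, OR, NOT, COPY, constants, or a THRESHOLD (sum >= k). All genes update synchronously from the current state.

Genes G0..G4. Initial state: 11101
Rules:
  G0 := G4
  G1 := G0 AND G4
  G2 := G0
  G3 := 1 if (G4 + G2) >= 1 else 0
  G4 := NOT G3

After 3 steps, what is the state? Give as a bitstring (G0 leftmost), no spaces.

Step 1: G0=G4=1 G1=G0&G4=1&1=1 G2=G0=1 G3=(1+1>=1)=1 G4=NOT G3=NOT 0=1 -> 11111
Step 2: G0=G4=1 G1=G0&G4=1&1=1 G2=G0=1 G3=(1+1>=1)=1 G4=NOT G3=NOT 1=0 -> 11110
Step 3: G0=G4=0 G1=G0&G4=1&0=0 G2=G0=1 G3=(0+1>=1)=1 G4=NOT G3=NOT 1=0 -> 00110

00110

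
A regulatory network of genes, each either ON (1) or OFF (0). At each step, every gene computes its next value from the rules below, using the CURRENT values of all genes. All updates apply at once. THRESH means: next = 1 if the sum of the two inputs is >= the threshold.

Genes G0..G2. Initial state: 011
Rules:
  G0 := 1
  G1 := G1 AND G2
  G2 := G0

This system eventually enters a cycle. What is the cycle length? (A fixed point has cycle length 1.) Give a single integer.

Answer: 1

Derivation:
Step 0: 011
Step 1: G0=1(const) G1=G1&G2=1&1=1 G2=G0=0 -> 110
Step 2: G0=1(const) G1=G1&G2=1&0=0 G2=G0=1 -> 101
Step 3: G0=1(const) G1=G1&G2=0&1=0 G2=G0=1 -> 101
State from step 3 equals state from step 2 -> cycle length 1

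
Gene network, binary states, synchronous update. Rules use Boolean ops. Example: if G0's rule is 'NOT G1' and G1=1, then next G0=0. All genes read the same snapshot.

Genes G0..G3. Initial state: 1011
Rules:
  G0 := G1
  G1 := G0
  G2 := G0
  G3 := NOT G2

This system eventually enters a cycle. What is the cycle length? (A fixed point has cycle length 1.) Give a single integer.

Step 0: 1011
Step 1: G0=G1=0 G1=G0=1 G2=G0=1 G3=NOT G2=NOT 1=0 -> 0110
Step 2: G0=G1=1 G1=G0=0 G2=G0=0 G3=NOT G2=NOT 1=0 -> 1000
Step 3: G0=G1=0 G1=G0=1 G2=G0=1 G3=NOT G2=NOT 0=1 -> 0111
Step 4: G0=G1=1 G1=G0=0 G2=G0=0 G3=NOT G2=NOT 1=0 -> 1000
State from step 4 equals state from step 2 -> cycle length 2

Answer: 2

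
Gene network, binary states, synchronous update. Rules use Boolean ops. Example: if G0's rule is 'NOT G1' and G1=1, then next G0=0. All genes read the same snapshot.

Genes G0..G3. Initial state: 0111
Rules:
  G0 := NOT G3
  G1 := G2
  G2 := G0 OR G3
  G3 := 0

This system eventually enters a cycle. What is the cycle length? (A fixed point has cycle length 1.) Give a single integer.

Answer: 1

Derivation:
Step 0: 0111
Step 1: G0=NOT G3=NOT 1=0 G1=G2=1 G2=G0|G3=0|1=1 G3=0(const) -> 0110
Step 2: G0=NOT G3=NOT 0=1 G1=G2=1 G2=G0|G3=0|0=0 G3=0(const) -> 1100
Step 3: G0=NOT G3=NOT 0=1 G1=G2=0 G2=G0|G3=1|0=1 G3=0(const) -> 1010
Step 4: G0=NOT G3=NOT 0=1 G1=G2=1 G2=G0|G3=1|0=1 G3=0(const) -> 1110
Step 5: G0=NOT G3=NOT 0=1 G1=G2=1 G2=G0|G3=1|0=1 G3=0(const) -> 1110
State from step 5 equals state from step 4 -> cycle length 1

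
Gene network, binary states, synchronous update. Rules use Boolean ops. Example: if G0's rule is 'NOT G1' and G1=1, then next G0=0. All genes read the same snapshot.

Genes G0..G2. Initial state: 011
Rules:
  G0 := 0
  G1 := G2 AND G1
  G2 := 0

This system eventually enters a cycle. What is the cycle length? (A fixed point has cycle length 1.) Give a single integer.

Answer: 1

Derivation:
Step 0: 011
Step 1: G0=0(const) G1=G2&G1=1&1=1 G2=0(const) -> 010
Step 2: G0=0(const) G1=G2&G1=0&1=0 G2=0(const) -> 000
Step 3: G0=0(const) G1=G2&G1=0&0=0 G2=0(const) -> 000
State from step 3 equals state from step 2 -> cycle length 1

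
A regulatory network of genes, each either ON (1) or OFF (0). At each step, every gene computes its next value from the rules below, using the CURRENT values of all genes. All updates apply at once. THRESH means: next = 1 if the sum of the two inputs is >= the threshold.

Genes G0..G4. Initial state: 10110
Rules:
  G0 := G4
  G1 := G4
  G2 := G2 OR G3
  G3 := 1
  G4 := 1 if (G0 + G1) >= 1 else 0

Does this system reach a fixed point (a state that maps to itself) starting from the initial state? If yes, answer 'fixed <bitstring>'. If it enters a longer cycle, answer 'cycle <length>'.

Step 0: 10110
Step 1: G0=G4=0 G1=G4=0 G2=G2|G3=1|1=1 G3=1(const) G4=(1+0>=1)=1 -> 00111
Step 2: G0=G4=1 G1=G4=1 G2=G2|G3=1|1=1 G3=1(const) G4=(0+0>=1)=0 -> 11110
Step 3: G0=G4=0 G1=G4=0 G2=G2|G3=1|1=1 G3=1(const) G4=(1+1>=1)=1 -> 00111
Cycle of length 2 starting at step 1 -> no fixed point

Answer: cycle 2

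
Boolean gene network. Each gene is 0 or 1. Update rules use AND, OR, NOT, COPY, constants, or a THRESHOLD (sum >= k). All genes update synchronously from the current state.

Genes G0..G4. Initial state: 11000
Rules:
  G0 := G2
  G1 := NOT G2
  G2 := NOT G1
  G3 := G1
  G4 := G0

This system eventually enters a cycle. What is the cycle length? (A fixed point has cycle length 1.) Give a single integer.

Step 0: 11000
Step 1: G0=G2=0 G1=NOT G2=NOT 0=1 G2=NOT G1=NOT 1=0 G3=G1=1 G4=G0=1 -> 01011
Step 2: G0=G2=0 G1=NOT G2=NOT 0=1 G2=NOT G1=NOT 1=0 G3=G1=1 G4=G0=0 -> 01010
Step 3: G0=G2=0 G1=NOT G2=NOT 0=1 G2=NOT G1=NOT 1=0 G3=G1=1 G4=G0=0 -> 01010
State from step 3 equals state from step 2 -> cycle length 1

Answer: 1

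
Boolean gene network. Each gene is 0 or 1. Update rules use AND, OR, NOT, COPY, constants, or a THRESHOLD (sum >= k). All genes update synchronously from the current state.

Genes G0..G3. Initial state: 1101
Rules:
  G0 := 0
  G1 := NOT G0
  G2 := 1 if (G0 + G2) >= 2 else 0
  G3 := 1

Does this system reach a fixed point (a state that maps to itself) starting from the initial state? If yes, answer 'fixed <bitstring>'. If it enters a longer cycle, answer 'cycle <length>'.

Answer: fixed 0101

Derivation:
Step 0: 1101
Step 1: G0=0(const) G1=NOT G0=NOT 1=0 G2=(1+0>=2)=0 G3=1(const) -> 0001
Step 2: G0=0(const) G1=NOT G0=NOT 0=1 G2=(0+0>=2)=0 G3=1(const) -> 0101
Step 3: G0=0(const) G1=NOT G0=NOT 0=1 G2=(0+0>=2)=0 G3=1(const) -> 0101
Fixed point reached at step 2: 0101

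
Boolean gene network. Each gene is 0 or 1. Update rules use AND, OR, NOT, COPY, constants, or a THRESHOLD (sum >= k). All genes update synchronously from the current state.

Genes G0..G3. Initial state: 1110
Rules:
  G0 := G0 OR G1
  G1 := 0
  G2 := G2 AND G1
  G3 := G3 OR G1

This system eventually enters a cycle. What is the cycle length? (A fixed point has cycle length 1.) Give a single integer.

Answer: 1

Derivation:
Step 0: 1110
Step 1: G0=G0|G1=1|1=1 G1=0(const) G2=G2&G1=1&1=1 G3=G3|G1=0|1=1 -> 1011
Step 2: G0=G0|G1=1|0=1 G1=0(const) G2=G2&G1=1&0=0 G3=G3|G1=1|0=1 -> 1001
Step 3: G0=G0|G1=1|0=1 G1=0(const) G2=G2&G1=0&0=0 G3=G3|G1=1|0=1 -> 1001
State from step 3 equals state from step 2 -> cycle length 1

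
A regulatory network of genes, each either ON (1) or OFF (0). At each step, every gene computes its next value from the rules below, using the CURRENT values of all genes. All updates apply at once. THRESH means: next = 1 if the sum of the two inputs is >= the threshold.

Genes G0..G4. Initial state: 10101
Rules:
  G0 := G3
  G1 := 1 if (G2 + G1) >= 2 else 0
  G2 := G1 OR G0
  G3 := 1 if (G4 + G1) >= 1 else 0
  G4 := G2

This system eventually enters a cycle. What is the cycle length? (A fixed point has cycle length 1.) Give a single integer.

Step 0: 10101
Step 1: G0=G3=0 G1=(1+0>=2)=0 G2=G1|G0=0|1=1 G3=(1+0>=1)=1 G4=G2=1 -> 00111
Step 2: G0=G3=1 G1=(1+0>=2)=0 G2=G1|G0=0|0=0 G3=(1+0>=1)=1 G4=G2=1 -> 10011
Step 3: G0=G3=1 G1=(0+0>=2)=0 G2=G1|G0=0|1=1 G3=(1+0>=1)=1 G4=G2=0 -> 10110
Step 4: G0=G3=1 G1=(1+0>=2)=0 G2=G1|G0=0|1=1 G3=(0+0>=1)=0 G4=G2=1 -> 10101
State from step 4 equals state from step 0 -> cycle length 4

Answer: 4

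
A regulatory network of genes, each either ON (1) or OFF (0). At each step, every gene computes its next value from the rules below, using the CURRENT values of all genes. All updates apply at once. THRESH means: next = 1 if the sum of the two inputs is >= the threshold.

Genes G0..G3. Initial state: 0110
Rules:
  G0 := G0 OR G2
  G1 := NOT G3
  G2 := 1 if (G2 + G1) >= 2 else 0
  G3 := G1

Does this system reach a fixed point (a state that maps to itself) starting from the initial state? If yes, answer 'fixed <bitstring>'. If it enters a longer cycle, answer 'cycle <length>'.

Step 0: 0110
Step 1: G0=G0|G2=0|1=1 G1=NOT G3=NOT 0=1 G2=(1+1>=2)=1 G3=G1=1 -> 1111
Step 2: G0=G0|G2=1|1=1 G1=NOT G3=NOT 1=0 G2=(1+1>=2)=1 G3=G1=1 -> 1011
Step 3: G0=G0|G2=1|1=1 G1=NOT G3=NOT 1=0 G2=(1+0>=2)=0 G3=G1=0 -> 1000
Step 4: G0=G0|G2=1|0=1 G1=NOT G3=NOT 0=1 G2=(0+0>=2)=0 G3=G1=0 -> 1100
Step 5: G0=G0|G2=1|0=1 G1=NOT G3=NOT 0=1 G2=(0+1>=2)=0 G3=G1=1 -> 1101
Step 6: G0=G0|G2=1|0=1 G1=NOT G3=NOT 1=0 G2=(0+1>=2)=0 G3=G1=1 -> 1001
Step 7: G0=G0|G2=1|0=1 G1=NOT G3=NOT 1=0 G2=(0+0>=2)=0 G3=G1=0 -> 1000
Cycle of length 4 starting at step 3 -> no fixed point

Answer: cycle 4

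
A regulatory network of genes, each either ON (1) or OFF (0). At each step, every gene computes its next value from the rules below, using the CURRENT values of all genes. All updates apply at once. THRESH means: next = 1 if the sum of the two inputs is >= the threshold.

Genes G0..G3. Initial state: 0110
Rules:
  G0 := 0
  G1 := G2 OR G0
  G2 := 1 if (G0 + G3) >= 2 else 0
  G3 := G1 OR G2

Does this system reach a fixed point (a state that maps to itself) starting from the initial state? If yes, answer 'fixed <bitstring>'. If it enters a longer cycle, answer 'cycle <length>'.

Step 0: 0110
Step 1: G0=0(const) G1=G2|G0=1|0=1 G2=(0+0>=2)=0 G3=G1|G2=1|1=1 -> 0101
Step 2: G0=0(const) G1=G2|G0=0|0=0 G2=(0+1>=2)=0 G3=G1|G2=1|0=1 -> 0001
Step 3: G0=0(const) G1=G2|G0=0|0=0 G2=(0+1>=2)=0 G3=G1|G2=0|0=0 -> 0000
Step 4: G0=0(const) G1=G2|G0=0|0=0 G2=(0+0>=2)=0 G3=G1|G2=0|0=0 -> 0000
Fixed point reached at step 3: 0000

Answer: fixed 0000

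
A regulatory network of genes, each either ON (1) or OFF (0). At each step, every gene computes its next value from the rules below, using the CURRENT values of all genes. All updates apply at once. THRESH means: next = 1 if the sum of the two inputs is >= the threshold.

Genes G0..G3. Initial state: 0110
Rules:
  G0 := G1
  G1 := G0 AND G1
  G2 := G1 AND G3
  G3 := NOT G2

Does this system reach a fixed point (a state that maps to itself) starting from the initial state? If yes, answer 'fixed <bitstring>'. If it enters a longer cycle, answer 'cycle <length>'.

Answer: fixed 0001

Derivation:
Step 0: 0110
Step 1: G0=G1=1 G1=G0&G1=0&1=0 G2=G1&G3=1&0=0 G3=NOT G2=NOT 1=0 -> 1000
Step 2: G0=G1=0 G1=G0&G1=1&0=0 G2=G1&G3=0&0=0 G3=NOT G2=NOT 0=1 -> 0001
Step 3: G0=G1=0 G1=G0&G1=0&0=0 G2=G1&G3=0&1=0 G3=NOT G2=NOT 0=1 -> 0001
Fixed point reached at step 2: 0001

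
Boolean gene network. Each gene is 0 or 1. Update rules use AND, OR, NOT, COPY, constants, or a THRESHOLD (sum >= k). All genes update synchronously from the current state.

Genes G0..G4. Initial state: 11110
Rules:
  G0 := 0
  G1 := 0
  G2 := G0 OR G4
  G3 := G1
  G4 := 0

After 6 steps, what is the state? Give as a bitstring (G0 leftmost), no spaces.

Step 1: G0=0(const) G1=0(const) G2=G0|G4=1|0=1 G3=G1=1 G4=0(const) -> 00110
Step 2: G0=0(const) G1=0(const) G2=G0|G4=0|0=0 G3=G1=0 G4=0(const) -> 00000
Step 3: G0=0(const) G1=0(const) G2=G0|G4=0|0=0 G3=G1=0 G4=0(const) -> 00000
Step 4: G0=0(const) G1=0(const) G2=G0|G4=0|0=0 G3=G1=0 G4=0(const) -> 00000
Step 5: G0=0(const) G1=0(const) G2=G0|G4=0|0=0 G3=G1=0 G4=0(const) -> 00000
Step 6: G0=0(const) G1=0(const) G2=G0|G4=0|0=0 G3=G1=0 G4=0(const) -> 00000

00000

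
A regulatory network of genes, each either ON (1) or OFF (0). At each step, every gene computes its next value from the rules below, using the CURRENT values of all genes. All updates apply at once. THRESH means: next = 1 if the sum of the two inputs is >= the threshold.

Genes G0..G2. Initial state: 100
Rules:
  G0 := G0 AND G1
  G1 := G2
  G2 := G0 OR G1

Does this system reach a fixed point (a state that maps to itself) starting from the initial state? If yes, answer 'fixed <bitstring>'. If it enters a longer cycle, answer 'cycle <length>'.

Answer: cycle 2

Derivation:
Step 0: 100
Step 1: G0=G0&G1=1&0=0 G1=G2=0 G2=G0|G1=1|0=1 -> 001
Step 2: G0=G0&G1=0&0=0 G1=G2=1 G2=G0|G1=0|0=0 -> 010
Step 3: G0=G0&G1=0&1=0 G1=G2=0 G2=G0|G1=0|1=1 -> 001
Cycle of length 2 starting at step 1 -> no fixed point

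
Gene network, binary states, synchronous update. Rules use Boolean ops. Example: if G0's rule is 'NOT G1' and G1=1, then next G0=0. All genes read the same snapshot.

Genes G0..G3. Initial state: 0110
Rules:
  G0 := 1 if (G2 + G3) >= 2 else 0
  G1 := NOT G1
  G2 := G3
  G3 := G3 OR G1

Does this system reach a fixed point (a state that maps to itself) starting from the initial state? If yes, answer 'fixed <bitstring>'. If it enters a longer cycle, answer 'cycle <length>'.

Step 0: 0110
Step 1: G0=(1+0>=2)=0 G1=NOT G1=NOT 1=0 G2=G3=0 G3=G3|G1=0|1=1 -> 0001
Step 2: G0=(0+1>=2)=0 G1=NOT G1=NOT 0=1 G2=G3=1 G3=G3|G1=1|0=1 -> 0111
Step 3: G0=(1+1>=2)=1 G1=NOT G1=NOT 1=0 G2=G3=1 G3=G3|G1=1|1=1 -> 1011
Step 4: G0=(1+1>=2)=1 G1=NOT G1=NOT 0=1 G2=G3=1 G3=G3|G1=1|0=1 -> 1111
Step 5: G0=(1+1>=2)=1 G1=NOT G1=NOT 1=0 G2=G3=1 G3=G3|G1=1|1=1 -> 1011
Cycle of length 2 starting at step 3 -> no fixed point

Answer: cycle 2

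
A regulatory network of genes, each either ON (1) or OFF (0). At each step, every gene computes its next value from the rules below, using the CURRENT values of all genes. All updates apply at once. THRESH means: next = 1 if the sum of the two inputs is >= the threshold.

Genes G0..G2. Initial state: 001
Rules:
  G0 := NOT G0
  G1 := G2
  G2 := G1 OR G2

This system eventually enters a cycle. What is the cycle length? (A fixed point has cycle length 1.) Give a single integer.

Answer: 2

Derivation:
Step 0: 001
Step 1: G0=NOT G0=NOT 0=1 G1=G2=1 G2=G1|G2=0|1=1 -> 111
Step 2: G0=NOT G0=NOT 1=0 G1=G2=1 G2=G1|G2=1|1=1 -> 011
Step 3: G0=NOT G0=NOT 0=1 G1=G2=1 G2=G1|G2=1|1=1 -> 111
State from step 3 equals state from step 1 -> cycle length 2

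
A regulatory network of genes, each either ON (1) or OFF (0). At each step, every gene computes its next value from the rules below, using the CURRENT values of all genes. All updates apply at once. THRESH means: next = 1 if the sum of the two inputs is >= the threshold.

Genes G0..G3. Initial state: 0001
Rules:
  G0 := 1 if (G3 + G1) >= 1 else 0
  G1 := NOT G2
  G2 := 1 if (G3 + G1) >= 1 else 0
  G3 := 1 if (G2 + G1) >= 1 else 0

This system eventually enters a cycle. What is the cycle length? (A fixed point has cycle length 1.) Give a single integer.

Step 0: 0001
Step 1: G0=(1+0>=1)=1 G1=NOT G2=NOT 0=1 G2=(1+0>=1)=1 G3=(0+0>=1)=0 -> 1110
Step 2: G0=(0+1>=1)=1 G1=NOT G2=NOT 1=0 G2=(0+1>=1)=1 G3=(1+1>=1)=1 -> 1011
Step 3: G0=(1+0>=1)=1 G1=NOT G2=NOT 1=0 G2=(1+0>=1)=1 G3=(1+0>=1)=1 -> 1011
State from step 3 equals state from step 2 -> cycle length 1

Answer: 1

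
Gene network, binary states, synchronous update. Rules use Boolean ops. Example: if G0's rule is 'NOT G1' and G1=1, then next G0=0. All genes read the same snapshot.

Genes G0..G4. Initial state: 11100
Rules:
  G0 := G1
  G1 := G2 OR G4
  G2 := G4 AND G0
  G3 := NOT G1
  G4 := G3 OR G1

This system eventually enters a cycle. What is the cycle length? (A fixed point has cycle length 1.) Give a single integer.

Answer: 1

Derivation:
Step 0: 11100
Step 1: G0=G1=1 G1=G2|G4=1|0=1 G2=G4&G0=0&1=0 G3=NOT G1=NOT 1=0 G4=G3|G1=0|1=1 -> 11001
Step 2: G0=G1=1 G1=G2|G4=0|1=1 G2=G4&G0=1&1=1 G3=NOT G1=NOT 1=0 G4=G3|G1=0|1=1 -> 11101
Step 3: G0=G1=1 G1=G2|G4=1|1=1 G2=G4&G0=1&1=1 G3=NOT G1=NOT 1=0 G4=G3|G1=0|1=1 -> 11101
State from step 3 equals state from step 2 -> cycle length 1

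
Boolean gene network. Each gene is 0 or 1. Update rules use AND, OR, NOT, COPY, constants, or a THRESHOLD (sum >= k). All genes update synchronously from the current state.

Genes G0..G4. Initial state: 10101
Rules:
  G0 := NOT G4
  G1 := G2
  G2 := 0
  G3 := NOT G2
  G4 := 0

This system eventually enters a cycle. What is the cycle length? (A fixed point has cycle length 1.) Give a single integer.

Answer: 1

Derivation:
Step 0: 10101
Step 1: G0=NOT G4=NOT 1=0 G1=G2=1 G2=0(const) G3=NOT G2=NOT 1=0 G4=0(const) -> 01000
Step 2: G0=NOT G4=NOT 0=1 G1=G2=0 G2=0(const) G3=NOT G2=NOT 0=1 G4=0(const) -> 10010
Step 3: G0=NOT G4=NOT 0=1 G1=G2=0 G2=0(const) G3=NOT G2=NOT 0=1 G4=0(const) -> 10010
State from step 3 equals state from step 2 -> cycle length 1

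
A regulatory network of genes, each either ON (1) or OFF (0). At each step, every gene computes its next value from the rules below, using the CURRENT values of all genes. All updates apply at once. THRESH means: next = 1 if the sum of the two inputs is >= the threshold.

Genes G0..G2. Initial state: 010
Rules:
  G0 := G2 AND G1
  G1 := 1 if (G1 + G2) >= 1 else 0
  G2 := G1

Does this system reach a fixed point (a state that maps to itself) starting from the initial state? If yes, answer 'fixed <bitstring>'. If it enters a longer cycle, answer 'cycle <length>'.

Step 0: 010
Step 1: G0=G2&G1=0&1=0 G1=(1+0>=1)=1 G2=G1=1 -> 011
Step 2: G0=G2&G1=1&1=1 G1=(1+1>=1)=1 G2=G1=1 -> 111
Step 3: G0=G2&G1=1&1=1 G1=(1+1>=1)=1 G2=G1=1 -> 111
Fixed point reached at step 2: 111

Answer: fixed 111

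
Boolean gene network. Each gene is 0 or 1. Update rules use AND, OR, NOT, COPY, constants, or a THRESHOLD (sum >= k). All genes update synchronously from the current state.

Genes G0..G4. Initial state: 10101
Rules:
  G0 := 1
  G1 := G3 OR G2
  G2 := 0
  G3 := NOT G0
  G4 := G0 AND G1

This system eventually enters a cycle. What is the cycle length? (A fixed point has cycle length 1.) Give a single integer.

Step 0: 10101
Step 1: G0=1(const) G1=G3|G2=0|1=1 G2=0(const) G3=NOT G0=NOT 1=0 G4=G0&G1=1&0=0 -> 11000
Step 2: G0=1(const) G1=G3|G2=0|0=0 G2=0(const) G3=NOT G0=NOT 1=0 G4=G0&G1=1&1=1 -> 10001
Step 3: G0=1(const) G1=G3|G2=0|0=0 G2=0(const) G3=NOT G0=NOT 1=0 G4=G0&G1=1&0=0 -> 10000
Step 4: G0=1(const) G1=G3|G2=0|0=0 G2=0(const) G3=NOT G0=NOT 1=0 G4=G0&G1=1&0=0 -> 10000
State from step 4 equals state from step 3 -> cycle length 1

Answer: 1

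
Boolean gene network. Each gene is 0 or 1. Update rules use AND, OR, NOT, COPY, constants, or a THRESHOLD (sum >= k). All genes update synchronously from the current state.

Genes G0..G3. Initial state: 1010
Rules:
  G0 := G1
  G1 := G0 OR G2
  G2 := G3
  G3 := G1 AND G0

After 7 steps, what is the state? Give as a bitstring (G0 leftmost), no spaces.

Step 1: G0=G1=0 G1=G0|G2=1|1=1 G2=G3=0 G3=G1&G0=0&1=0 -> 0100
Step 2: G0=G1=1 G1=G0|G2=0|0=0 G2=G3=0 G3=G1&G0=1&0=0 -> 1000
Step 3: G0=G1=0 G1=G0|G2=1|0=1 G2=G3=0 G3=G1&G0=0&1=0 -> 0100
Step 4: G0=G1=1 G1=G0|G2=0|0=0 G2=G3=0 G3=G1&G0=1&0=0 -> 1000
Step 5: G0=G1=0 G1=G0|G2=1|0=1 G2=G3=0 G3=G1&G0=0&1=0 -> 0100
Step 6: G0=G1=1 G1=G0|G2=0|0=0 G2=G3=0 G3=G1&G0=1&0=0 -> 1000
Step 7: G0=G1=0 G1=G0|G2=1|0=1 G2=G3=0 G3=G1&G0=0&1=0 -> 0100

0100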